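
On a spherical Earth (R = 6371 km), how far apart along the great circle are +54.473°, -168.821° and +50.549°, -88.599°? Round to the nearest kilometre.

Δλ = -88.599 − -168.821 = 80.222°.
Δφ = 50.549 − 54.473 = -3.924°.
a = sin²(Δφ/2) + cos φ₁ · cos φ₂ · sin²(Δλ/2) = 0.154435.
c = 2·atan2(√a, √(1−a)) = 0.80774 rad → d = 6371·c ≈ 5146.14 km.

5146 km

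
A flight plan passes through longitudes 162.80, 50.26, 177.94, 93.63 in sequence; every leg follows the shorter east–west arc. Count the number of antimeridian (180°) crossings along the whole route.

Leg 1: +162.80° → +50.26°, shortest Δλ = -112.54° (west) — does not cross 180°.
Leg 2: +50.26° → +177.94°, shortest Δλ = 127.68° (east) — does not cross 180°.
Leg 3: +177.94° → +93.63°, shortest Δλ = -84.31° (west) — does not cross 180°.
Total crossings: 0.

0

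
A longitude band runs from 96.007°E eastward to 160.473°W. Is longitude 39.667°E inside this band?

No

Band width going east from +96.007° to -160.473°: ((-160.473 − 96.007) mod 360) = 103.520°.
Offset of +39.667° east of the west edge: ((39.667 − 96.007) mod 360) = 303.660°.
303.660° > 103.520° ⇒ outside.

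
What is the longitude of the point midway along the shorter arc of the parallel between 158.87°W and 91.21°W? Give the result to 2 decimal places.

125.04°W

Signed shortest Δλ from -158.87° to -91.21° is +67.66°.
Midpoint longitude = -158.87° + (+67.66°)/2 = -158.87° + 33.83° = -125.04°.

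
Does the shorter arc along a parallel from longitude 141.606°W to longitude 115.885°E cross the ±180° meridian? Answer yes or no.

Naïve |115.885 − -141.606| = 257.491° > 180°, so the shorter arc goes the other way round — across 180°.
Signed shortest Δλ = ((115.885 − -141.606 + 180) mod 360) − 180 = -102.509°.
Going west by 102.509° from -141.606° passes through 180° before reaching +115.885°.

Yes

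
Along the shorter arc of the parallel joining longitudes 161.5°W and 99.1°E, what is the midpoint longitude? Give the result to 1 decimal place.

148.8°E

Signed shortest Δλ from -161.5° to +99.1° is -99.4°.
Midpoint longitude = -161.5° + (-99.4°)/2 = -161.5° − 49.7° = -211.2°.
Normalise into (−180°, 180°]: +148.8°.
(The naïve average (-161.5 + +99.1)/2 = -31.2° is on the wrong side of the globe.)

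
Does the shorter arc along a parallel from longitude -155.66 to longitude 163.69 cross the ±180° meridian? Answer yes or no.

Naïve |163.69 − -155.66| = 319.35° > 180°, so the shorter arc goes the other way round — across 180°.
Signed shortest Δλ = ((163.69 − -155.66 + 180) mod 360) − 180 = -40.65°.
Going west by 40.65° from -155.66° passes through 180° before reaching +163.69°.

Yes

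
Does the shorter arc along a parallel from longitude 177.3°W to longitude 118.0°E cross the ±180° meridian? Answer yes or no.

Yes

Naïve |118.0 − -177.3| = 295.3° > 180°, so the shorter arc goes the other way round — across 180°.
Signed shortest Δλ = ((118.0 − -177.3 + 180) mod 360) − 180 = -64.7°.
Going west by 64.7° from -177.3° passes through 180° before reaching +118.0°.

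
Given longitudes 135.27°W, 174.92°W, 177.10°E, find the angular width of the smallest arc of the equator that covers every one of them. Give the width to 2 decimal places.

Sort the longitudes: -174.92°, -135.27°, +177.10°.
Eastward gaps between consecutive values (wrapping around): 39.65°, 312.37°, 7.98°.
Largest gap = 312.37° ⇒ minimal covering band is its complement: 360° − 312.37° = 47.63°.
Band runs from +177.10° eastward to -135.27°, crossing the antimeridian.

47.63°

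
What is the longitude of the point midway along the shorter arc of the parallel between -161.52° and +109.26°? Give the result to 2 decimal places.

Signed shortest Δλ from -161.52° to +109.26° is -89.22°.
Midpoint longitude = -161.52° + (-89.22°)/2 = -161.52° − 44.61° = -206.13°.
Normalise into (−180°, 180°]: +153.87°.
(The naïve average (-161.52 + +109.26)/2 = -26.13° is on the wrong side of the globe.)

+153.87°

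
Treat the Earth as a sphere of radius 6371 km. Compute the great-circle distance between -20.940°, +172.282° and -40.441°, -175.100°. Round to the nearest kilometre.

2475 km

Δλ = -175.100 − 172.282 = -347.382°; wrapped into (−180°, 180°]: 12.618°.
Δφ = -40.441 − -20.940 = -19.501°.
a = sin²(Δφ/2) + cos φ₁ · cos φ₂ · sin²(Δλ/2) = 0.037266.
c = 2·atan2(√a, √(1−a)) = 0.38853 rad → d = 6371·c ≈ 2475.30 km.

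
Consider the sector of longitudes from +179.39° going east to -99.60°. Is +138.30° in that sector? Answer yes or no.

No

Band width going east from +179.39° to -99.60°: ((-99.60 − 179.39) mod 360) = 81.01°.
Offset of +138.30° east of the west edge: ((138.30 − 179.39) mod 360) = 318.91°.
318.91° > 81.01° ⇒ outside.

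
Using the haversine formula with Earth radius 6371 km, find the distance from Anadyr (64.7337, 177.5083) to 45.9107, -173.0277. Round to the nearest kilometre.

Δλ = -173.0277 − 177.5083 = -350.5360°; wrapped into (−180°, 180°]: 9.4640°.
Δφ = 45.9107 − 64.7337 = -18.8230°.
a = sin²(Δφ/2) + cos φ₁ · cos φ₂ · sin²(Δλ/2) = 0.028761.
c = 2·atan2(√a, √(1−a)) = 0.34083 rad → d = 6371·c ≈ 2171.42 km.

2171 km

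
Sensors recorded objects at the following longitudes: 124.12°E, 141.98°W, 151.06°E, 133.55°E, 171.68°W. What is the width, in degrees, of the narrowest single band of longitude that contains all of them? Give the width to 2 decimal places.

93.90°

Sort the longitudes: -171.68°, -141.98°, +124.12°, +133.55°, +151.06°.
Eastward gaps between consecutive values (wrapping around): 29.70°, 266.10°, 9.43°, 17.51°, 37.26°.
Largest gap = 266.10° ⇒ minimal covering band is its complement: 360° − 266.10° = 93.90°.
Band runs from +124.12° eastward to -141.98°, crossing the antimeridian.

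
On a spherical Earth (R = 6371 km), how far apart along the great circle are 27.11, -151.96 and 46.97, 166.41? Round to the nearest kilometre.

4235 km

Δλ = 166.41 − -151.96 = 318.37°; wrapped into (−180°, 180°]: -41.63°.
Δφ = 46.97 − 27.11 = 19.86°.
a = sin²(Δφ/2) + cos φ₁ · cos φ₂ · sin²(Δλ/2) = 0.106438.
c = 2·atan2(√a, √(1−a)) = 0.66466 rad → d = 6371·c ≈ 4234.57 km.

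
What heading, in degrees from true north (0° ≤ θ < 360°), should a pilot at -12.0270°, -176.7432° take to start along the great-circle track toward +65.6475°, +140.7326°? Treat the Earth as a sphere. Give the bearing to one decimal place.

343.7°

Δλ = 140.7326 − -176.7432 = 317.4758°; wrapped into (−180°, 180°]: -42.5242°.
θ = atan2( sin Δλ · cos φ₂ , cos φ₁ · sin φ₂ − sin φ₁ · cos φ₂ · cos Δλ )
  = atan2(-0.27871, 0.95435) = -16.280° → normalised to [0°, 360°): 343.720°.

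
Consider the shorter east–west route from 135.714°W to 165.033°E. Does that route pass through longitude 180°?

Naïve |165.033 − -135.714| = 300.747° > 180°, so the shorter arc goes the other way round — across 180°.
Signed shortest Δλ = ((165.033 − -135.714 + 180) mod 360) − 180 = -59.253°.
Going west by 59.253° from -135.714° passes through 180° before reaching +165.033°.

Yes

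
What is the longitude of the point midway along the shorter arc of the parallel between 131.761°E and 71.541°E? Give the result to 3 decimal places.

Signed shortest Δλ from +131.761° to +71.541° is -60.220°.
Midpoint longitude = +131.761° + (-60.220°)/2 = +131.761° − 30.110° = +101.651°.

101.651°E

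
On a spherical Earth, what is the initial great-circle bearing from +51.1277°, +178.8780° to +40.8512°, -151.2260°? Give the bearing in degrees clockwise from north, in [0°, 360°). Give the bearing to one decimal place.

104.9°

Δλ = -151.2260 − 178.8780 = -330.1040°; wrapped into (−180°, 180°]: 29.8960°.
θ = atan2( sin Δλ · cos φ₂ , cos φ₁ · sin φ₂ − sin φ₁ · cos φ₂ · cos Δλ )
  = atan2(0.37702, -0.10003) = 104.860° → normalised to [0°, 360°): 104.860°.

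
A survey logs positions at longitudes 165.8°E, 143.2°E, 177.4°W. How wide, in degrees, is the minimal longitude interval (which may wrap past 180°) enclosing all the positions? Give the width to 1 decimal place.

Sort the longitudes: -177.4°, +143.2°, +165.8°.
Eastward gaps between consecutive values (wrapping around): 320.6°, 22.6°, 16.8°.
Largest gap = 320.6° ⇒ minimal covering band is its complement: 360° − 320.6° = 39.4°.
Band runs from +143.2° eastward to -177.4°, crossing the antimeridian.

39.4°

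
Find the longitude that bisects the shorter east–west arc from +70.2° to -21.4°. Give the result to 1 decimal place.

Signed shortest Δλ from +70.2° to -21.4° is -91.6°.
Midpoint longitude = +70.2° + (-91.6°)/2 = +70.2° − 45.8° = +24.4°.

+24.4°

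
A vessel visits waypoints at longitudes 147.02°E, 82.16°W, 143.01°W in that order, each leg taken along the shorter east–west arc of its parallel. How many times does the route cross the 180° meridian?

Leg 1: +147.02° → -82.16°, shortest Δλ = 130.82° (east) — crosses 180°.
Leg 2: -82.16° → -143.01°, shortest Δλ = -60.85° (west) — does not cross 180°.
Total crossings: 1.

1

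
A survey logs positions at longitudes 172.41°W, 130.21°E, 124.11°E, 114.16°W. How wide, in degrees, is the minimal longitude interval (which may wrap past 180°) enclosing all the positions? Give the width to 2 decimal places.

121.73°

Sort the longitudes: -172.41°, -114.16°, +124.11°, +130.21°.
Eastward gaps between consecutive values (wrapping around): 58.25°, 238.27°, 6.10°, 57.38°.
Largest gap = 238.27° ⇒ minimal covering band is its complement: 360° − 238.27° = 121.73°.
Band runs from +124.11° eastward to -114.16°, crossing the antimeridian.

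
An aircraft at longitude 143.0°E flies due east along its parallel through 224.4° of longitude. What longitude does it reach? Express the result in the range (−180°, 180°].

7.4°E

Start at +143.0°; shift +224.4° → +367.4°.
+367.4° lies outside (−180°, 180°]; subtract 360° → +7.4°.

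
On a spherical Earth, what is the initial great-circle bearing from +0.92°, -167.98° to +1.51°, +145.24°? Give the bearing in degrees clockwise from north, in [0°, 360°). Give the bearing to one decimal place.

Δλ = 145.24 − -167.98 = 313.22°; wrapped into (−180°, 180°]: -46.78°.
θ = atan2( sin Δλ · cos φ₂ , cos φ₁ · sin φ₂ − sin φ₁ · cos φ₂ · cos Δλ )
  = atan2(-0.72848, 0.01536) = -88.792° → normalised to [0°, 360°): 271.208°.

271.2°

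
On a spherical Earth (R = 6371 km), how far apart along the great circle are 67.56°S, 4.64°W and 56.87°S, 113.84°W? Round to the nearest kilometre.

5019 km

Δλ = -113.84 − -4.64 = -109.20°.
Δφ = -56.87 − -67.56 = 10.69°.
a = sin²(Δφ/2) + cos φ₁ · cos φ₂ · sin²(Δλ/2) = 0.147294.
c = 2·atan2(√a, √(1−a)) = 0.78779 rad → d = 6371·c ≈ 5019.02 km.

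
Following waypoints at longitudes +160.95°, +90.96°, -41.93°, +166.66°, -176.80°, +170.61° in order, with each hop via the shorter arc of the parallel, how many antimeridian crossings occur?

3

Leg 1: +160.95° → +90.96°, shortest Δλ = -69.99° (west) — does not cross 180°.
Leg 2: +90.96° → -41.93°, shortest Δλ = -132.89° (west) — does not cross 180°.
Leg 3: -41.93° → +166.66°, shortest Δλ = -151.41° (west) — crosses 180°.
Leg 4: +166.66° → -176.80°, shortest Δλ = 16.54° (east) — crosses 180°.
Leg 5: -176.80° → +170.61°, shortest Δλ = -12.59° (west) — crosses 180°.
Total crossings: 3.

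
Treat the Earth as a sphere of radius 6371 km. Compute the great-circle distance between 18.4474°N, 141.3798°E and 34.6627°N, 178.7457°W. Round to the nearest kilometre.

4320 km

Δλ = -178.7457 − 141.3798 = -320.1255°; wrapped into (−180°, 180°]: 39.8745°.
Δφ = 34.6627 − 18.4474 = 16.2153°.
a = sin²(Δφ/2) + cos φ₁ · cos φ₂ · sin²(Δλ/2) = 0.110614.
c = 2·atan2(√a, √(1−a)) = 0.67809 rad → d = 6371·c ≈ 4320.11 km.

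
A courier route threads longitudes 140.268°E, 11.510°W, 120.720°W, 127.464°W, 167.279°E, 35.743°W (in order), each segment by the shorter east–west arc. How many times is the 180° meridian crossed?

2

Leg 1: +140.268° → -11.510°, shortest Δλ = -151.778° (west) — does not cross 180°.
Leg 2: -11.510° → -120.720°, shortest Δλ = -109.21° (west) — does not cross 180°.
Leg 3: -120.720° → -127.464°, shortest Δλ = -6.744° (west) — does not cross 180°.
Leg 4: -127.464° → +167.279°, shortest Δλ = -65.257° (west) — crosses 180°.
Leg 5: +167.279° → -35.743°, shortest Δλ = 156.978° (east) — crosses 180°.
Total crossings: 2.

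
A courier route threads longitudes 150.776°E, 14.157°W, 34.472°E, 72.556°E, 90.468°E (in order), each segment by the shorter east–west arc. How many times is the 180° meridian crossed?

Leg 1: +150.776° → -14.157°, shortest Δλ = -164.933° (west) — does not cross 180°.
Leg 2: -14.157° → +34.472°, shortest Δλ = 48.629° (east) — does not cross 180°.
Leg 3: +34.472° → +72.556°, shortest Δλ = 38.084° (east) — does not cross 180°.
Leg 4: +72.556° → +90.468°, shortest Δλ = 17.912° (east) — does not cross 180°.
Total crossings: 0.

0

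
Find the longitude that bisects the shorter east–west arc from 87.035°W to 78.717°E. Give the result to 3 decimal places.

4.159°W

Signed shortest Δλ from -87.035° to +78.717° is +165.752°.
Midpoint longitude = -87.035° + (+165.752°)/2 = -87.035° + 82.876° = -4.159°.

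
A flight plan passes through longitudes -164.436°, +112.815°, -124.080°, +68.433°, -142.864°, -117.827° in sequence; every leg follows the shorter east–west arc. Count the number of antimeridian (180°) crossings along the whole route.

4

Leg 1: -164.436° → +112.815°, shortest Δλ = -82.749° (west) — crosses 180°.
Leg 2: +112.815° → -124.080°, shortest Δλ = 123.105° (east) — crosses 180°.
Leg 3: -124.080° → +68.433°, shortest Δλ = -167.487° (west) — crosses 180°.
Leg 4: +68.433° → -142.864°, shortest Δλ = 148.703° (east) — crosses 180°.
Leg 5: -142.864° → -117.827°, shortest Δλ = 25.037° (east) — does not cross 180°.
Total crossings: 4.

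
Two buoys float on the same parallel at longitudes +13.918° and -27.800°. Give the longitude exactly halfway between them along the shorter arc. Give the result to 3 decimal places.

Signed shortest Δλ from +13.918° to -27.800° is -41.718°.
Midpoint longitude = +13.918° + (-41.718°)/2 = +13.918° − 20.859° = -6.941°.

-6.941°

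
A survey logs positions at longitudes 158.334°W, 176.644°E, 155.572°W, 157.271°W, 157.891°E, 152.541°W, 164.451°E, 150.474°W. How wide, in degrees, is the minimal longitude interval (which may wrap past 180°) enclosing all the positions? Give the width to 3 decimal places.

51.635°

Sort the longitudes: -158.334°, -157.271°, -155.572°, -152.541°, -150.474°, +157.891°, +164.451°, +176.644°.
Eastward gaps between consecutive values (wrapping around): 1.063°, 1.699°, 3.031°, 2.067°, 308.365°, 6.560°, 12.193°, 25.022°.
Largest gap = 308.365° ⇒ minimal covering band is its complement: 360° − 308.365° = 51.635°.
Band runs from +157.891° eastward to -150.474°, crossing the antimeridian.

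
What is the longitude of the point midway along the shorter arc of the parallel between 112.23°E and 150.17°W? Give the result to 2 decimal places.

Signed shortest Δλ from +112.23° to -150.17° is +97.60°.
Midpoint longitude = +112.23° + (+97.60°)/2 = +112.23° + 48.80° = +161.03°.
(The naïve average (+112.23 + -150.17)/2 = -18.97° is on the wrong side of the globe.)

161.03°E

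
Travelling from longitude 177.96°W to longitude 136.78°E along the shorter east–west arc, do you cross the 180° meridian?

Naïve |136.78 − -177.96| = 314.74° > 180°, so the shorter arc goes the other way round — across 180°.
Signed shortest Δλ = ((136.78 − -177.96 + 180) mod 360) − 180 = -45.26°.
Going west by 45.26° from -177.96° passes through 180° before reaching +136.78°.

Yes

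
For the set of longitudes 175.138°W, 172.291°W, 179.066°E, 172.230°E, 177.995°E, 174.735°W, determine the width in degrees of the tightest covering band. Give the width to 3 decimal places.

Sort the longitudes: -175.138°, -174.735°, -172.291°, +172.230°, +177.995°, +179.066°.
Eastward gaps between consecutive values (wrapping around): 0.403°, 2.444°, 344.521°, 5.765°, 1.071°, 5.796°.
Largest gap = 344.521° ⇒ minimal covering band is its complement: 360° − 344.521° = 15.479°.
Band runs from +172.230° eastward to -172.291°, crossing the antimeridian.

15.479°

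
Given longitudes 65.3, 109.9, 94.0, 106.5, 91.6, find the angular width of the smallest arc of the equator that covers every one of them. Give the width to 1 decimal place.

44.6°

Sort the longitudes: +65.3°, +91.6°, +94.0°, +106.5°, +109.9°.
Eastward gaps between consecutive values (wrapping around): 26.3°, 2.4°, 12.5°, 3.4°, 315.4°.
Largest gap = 315.4° ⇒ minimal covering band is its complement: 360° − 315.4° = 44.6°.
Band runs from +65.3° eastward to +109.9°.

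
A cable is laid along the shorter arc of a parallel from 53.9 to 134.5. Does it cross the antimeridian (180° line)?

Signed shortest Δλ = ((134.5 − 53.9 + 180) mod 360) − 180 = 80.6°.
Going east by 80.6° from +53.9° reaches +134.5° without touching 180°.

No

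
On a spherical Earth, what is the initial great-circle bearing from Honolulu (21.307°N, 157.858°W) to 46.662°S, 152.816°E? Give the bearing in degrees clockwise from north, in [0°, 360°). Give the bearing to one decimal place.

Δλ = 152.816 − -157.858 = 310.674°; wrapped into (−180°, 180°]: -49.326°.
θ = atan2( sin Δλ · cos φ₂ , cos φ₁ · sin φ₂ − sin φ₁ · cos φ₂ · cos Δλ )
  = atan2(-0.52051, -0.84014) = -148.219° → normalised to [0°, 360°): 211.781°.

211.8°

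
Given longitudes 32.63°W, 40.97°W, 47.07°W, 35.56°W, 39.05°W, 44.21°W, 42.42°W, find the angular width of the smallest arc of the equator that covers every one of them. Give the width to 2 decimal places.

14.44°

Sort the longitudes: -47.07°, -44.21°, -42.42°, -40.97°, -39.05°, -35.56°, -32.63°.
Eastward gaps between consecutive values (wrapping around): 2.86°, 1.79°, 1.45°, 1.92°, 3.49°, 2.93°, 345.56°.
Largest gap = 345.56° ⇒ minimal covering band is its complement: 360° − 345.56° = 14.44°.
Band runs from -47.07° eastward to -32.63°.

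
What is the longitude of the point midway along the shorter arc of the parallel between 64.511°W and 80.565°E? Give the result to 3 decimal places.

8.027°E

Signed shortest Δλ from -64.511° to +80.565° is +145.076°.
Midpoint longitude = -64.511° + (+145.076°)/2 = -64.511° + 72.538° = +8.027°.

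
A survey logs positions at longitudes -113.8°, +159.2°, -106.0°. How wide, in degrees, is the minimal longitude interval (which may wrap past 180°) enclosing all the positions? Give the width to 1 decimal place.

94.8°

Sort the longitudes: -113.8°, -106.0°, +159.2°.
Eastward gaps between consecutive values (wrapping around): 7.8°, 265.2°, 87.0°.
Largest gap = 265.2° ⇒ minimal covering band is its complement: 360° − 265.2° = 94.8°.
Band runs from +159.2° eastward to -106.0°, crossing the antimeridian.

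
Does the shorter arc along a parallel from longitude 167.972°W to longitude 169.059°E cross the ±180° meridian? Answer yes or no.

Yes

Naïve |169.059 − -167.972| = 337.031° > 180°, so the shorter arc goes the other way round — across 180°.
Signed shortest Δλ = ((169.059 − -167.972 + 180) mod 360) − 180 = -22.969°.
Going west by 22.969° from -167.972° passes through 180° before reaching +169.059°.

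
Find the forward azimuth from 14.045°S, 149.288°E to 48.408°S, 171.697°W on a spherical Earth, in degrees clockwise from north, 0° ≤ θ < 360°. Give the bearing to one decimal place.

145.2°

Δλ = -171.697 − 149.288 = -320.985°; wrapped into (−180°, 180°]: 39.015°.
θ = atan2( sin Δλ · cos φ₂ , cos φ₁ · sin φ₂ − sin φ₁ · cos φ₂ · cos Δλ )
  = atan2(0.41789, -0.60036) = 145.160° → normalised to [0°, 360°): 145.160°.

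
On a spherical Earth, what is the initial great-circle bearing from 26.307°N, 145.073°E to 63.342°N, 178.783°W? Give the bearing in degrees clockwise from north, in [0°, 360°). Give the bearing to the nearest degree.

Δλ = -178.783 − 145.073 = -323.856°; wrapped into (−180°, 180°]: 36.144°.
θ = atan2( sin Δλ · cos φ₂ , cos φ₁ · sin φ₂ − sin φ₁ · cos φ₂ · cos Δλ )
  = atan2(0.26463, 0.64057) = 22.446° → normalised to [0°, 360°): 22.446°.

22°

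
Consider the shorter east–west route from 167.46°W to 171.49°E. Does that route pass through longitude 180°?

Yes

Naïve |171.49 − -167.46| = 338.95° > 180°, so the shorter arc goes the other way round — across 180°.
Signed shortest Δλ = ((171.49 − -167.46 + 180) mod 360) − 180 = -21.05°.
Going west by 21.05° from -167.46° passes through 180° before reaching +171.49°.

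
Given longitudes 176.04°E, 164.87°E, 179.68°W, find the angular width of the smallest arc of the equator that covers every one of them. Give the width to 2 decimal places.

Sort the longitudes: -179.68°, +164.87°, +176.04°.
Eastward gaps between consecutive values (wrapping around): 344.55°, 11.17°, 4.28°.
Largest gap = 344.55° ⇒ minimal covering band is its complement: 360° − 344.55° = 15.45°.
Band runs from +164.87° eastward to -179.68°, crossing the antimeridian.

15.45°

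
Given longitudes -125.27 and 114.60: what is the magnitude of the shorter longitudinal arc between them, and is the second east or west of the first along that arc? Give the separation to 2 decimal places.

Raw difference: 114.60 − -125.27 = 239.87°.
Normalise into (−180°, 180°]: 239.87° − 360° = -120.13°.
Negative ⇒ the second point lies to the west; separation 120.13°.

120.13° west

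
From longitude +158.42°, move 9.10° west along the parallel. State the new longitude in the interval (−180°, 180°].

Start at +158.42°; shift −9.10° → +149.32°.
+149.32° already lies in (−180°, 180°].

+149.32°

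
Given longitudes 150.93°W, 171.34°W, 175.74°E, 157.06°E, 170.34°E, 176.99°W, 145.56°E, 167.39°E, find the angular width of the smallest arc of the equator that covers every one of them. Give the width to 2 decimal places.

63.51°

Sort the longitudes: -176.99°, -171.34°, -150.93°, +145.56°, +157.06°, +167.39°, +170.34°, +175.74°.
Eastward gaps between consecutive values (wrapping around): 5.65°, 20.41°, 296.49°, 11.50°, 10.33°, 2.95°, 5.40°, 7.27°.
Largest gap = 296.49° ⇒ minimal covering band is its complement: 360° − 296.49° = 63.51°.
Band runs from +145.56° eastward to -150.93°, crossing the antimeridian.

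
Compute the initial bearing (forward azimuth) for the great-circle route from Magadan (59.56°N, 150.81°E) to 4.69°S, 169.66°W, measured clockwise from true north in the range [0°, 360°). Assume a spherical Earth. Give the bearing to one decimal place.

138.0°

Δλ = -169.66 − 150.81 = -320.47°; wrapped into (−180°, 180°]: 39.53°.
θ = atan2( sin Δλ · cos φ₂ , cos φ₁ · sin φ₂ − sin φ₁ · cos φ₂ · cos Δλ )
  = atan2(0.63435, -0.70418) = 137.986° → normalised to [0°, 360°): 137.986°.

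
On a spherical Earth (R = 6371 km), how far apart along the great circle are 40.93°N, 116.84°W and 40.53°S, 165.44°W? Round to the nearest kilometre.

10301 km

Δλ = -165.44 − -116.84 = -48.60°.
Δφ = -40.53 − 40.93 = -81.46°.
a = sin²(Δφ/2) + cos φ₁ · cos φ₂ · sin²(Δλ/2) = 0.522994.
c = 2·atan2(√a, √(1−a)) = 1.61680 rad → d = 6371·c ≈ 10300.63 km.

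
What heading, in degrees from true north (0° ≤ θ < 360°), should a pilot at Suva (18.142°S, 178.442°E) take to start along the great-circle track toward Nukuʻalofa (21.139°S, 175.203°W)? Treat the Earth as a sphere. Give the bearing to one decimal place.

Δλ = -175.203 − 178.442 = -353.645°; wrapped into (−180°, 180°]: 6.355°.
θ = atan2( sin Δλ · cos φ₂ , cos φ₁ · sin φ₂ − sin φ₁ · cos φ₂ · cos Δλ )
  = atan2(0.10324, -0.05407) = 117.642° → normalised to [0°, 360°): 117.642°.

117.6°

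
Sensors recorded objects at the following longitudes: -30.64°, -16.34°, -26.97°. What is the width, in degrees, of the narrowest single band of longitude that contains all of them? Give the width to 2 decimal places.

Sort the longitudes: -30.64°, -26.97°, -16.34°.
Eastward gaps between consecutive values (wrapping around): 3.67°, 10.63°, 345.70°.
Largest gap = 345.70° ⇒ minimal covering band is its complement: 360° − 345.70° = 14.30°.
Band runs from -30.64° eastward to -16.34°.

14.30°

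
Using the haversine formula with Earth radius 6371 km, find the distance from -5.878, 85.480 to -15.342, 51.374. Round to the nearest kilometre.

Δλ = 51.374 − 85.480 = -34.106°.
Δφ = -15.342 − -5.878 = -9.464°.
a = sin²(Δφ/2) + cos φ₁ · cos φ₂ · sin²(Δλ/2) = 0.089304.
c = 2·atan2(√a, √(1−a)) = 0.60695 rad → d = 6371·c ≈ 3866.87 km.

3867 km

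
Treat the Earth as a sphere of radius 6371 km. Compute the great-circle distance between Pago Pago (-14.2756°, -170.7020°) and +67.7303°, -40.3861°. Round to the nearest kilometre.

13095 km

Δλ = -40.3861 − -170.7020 = 130.3159°.
Δφ = 67.7303 − -14.2756 = 82.0059°.
a = sin²(Δφ/2) + cos φ₁ · cos φ₂ · sin²(Δλ/2) = 0.732907.
c = 2·atan2(√a, √(1−a)) = 2.05535 rad → d = 6371·c ≈ 13094.64 km.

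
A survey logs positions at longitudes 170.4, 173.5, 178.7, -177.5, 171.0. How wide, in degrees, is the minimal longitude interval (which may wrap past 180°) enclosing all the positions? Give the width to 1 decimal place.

Sort the longitudes: -177.5°, +170.4°, +171.0°, +173.5°, +178.7°.
Eastward gaps between consecutive values (wrapping around): 347.9°, 0.6°, 2.5°, 5.2°, 3.8°.
Largest gap = 347.9° ⇒ minimal covering band is its complement: 360° − 347.9° = 12.1°.
Band runs from +170.4° eastward to -177.5°, crossing the antimeridian.

12.1°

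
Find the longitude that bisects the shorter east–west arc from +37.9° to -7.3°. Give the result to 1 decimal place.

Signed shortest Δλ from +37.9° to -7.3° is -45.2°.
Midpoint longitude = +37.9° + (-45.2°)/2 = +37.9° − 22.6° = +15.3°.

+15.3°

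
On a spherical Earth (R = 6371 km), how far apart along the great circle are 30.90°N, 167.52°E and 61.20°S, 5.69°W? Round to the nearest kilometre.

Δλ = -5.69 − 167.52 = -173.21°.
Δφ = -61.20 − 30.90 = -92.10°.
a = sin²(Δφ/2) + cos φ₁ · cos φ₂ · sin²(Δλ/2) = 0.930248.
c = 2·atan2(√a, √(1−a)) = 2.60704 rad → d = 6371·c ≈ 16609.45 km.

16609 km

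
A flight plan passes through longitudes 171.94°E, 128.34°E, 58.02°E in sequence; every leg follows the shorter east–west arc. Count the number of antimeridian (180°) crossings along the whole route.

Leg 1: +171.94° → +128.34°, shortest Δλ = -43.6° (west) — does not cross 180°.
Leg 2: +128.34° → +58.02°, shortest Δλ = -70.32° (west) — does not cross 180°.
Total crossings: 0.

0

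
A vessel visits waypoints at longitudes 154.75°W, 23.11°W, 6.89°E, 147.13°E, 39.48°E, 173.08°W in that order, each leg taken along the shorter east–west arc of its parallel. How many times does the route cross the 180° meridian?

Leg 1: -154.75° → -23.11°, shortest Δλ = 131.64° (east) — does not cross 180°.
Leg 2: -23.11° → +6.89°, shortest Δλ = 30.0° (east) — does not cross 180°.
Leg 3: +6.89° → +147.13°, shortest Δλ = 140.24° (east) — does not cross 180°.
Leg 4: +147.13° → +39.48°, shortest Δλ = -107.65° (west) — does not cross 180°.
Leg 5: +39.48° → -173.08°, shortest Δλ = 147.44° (east) — crosses 180°.
Total crossings: 1.

1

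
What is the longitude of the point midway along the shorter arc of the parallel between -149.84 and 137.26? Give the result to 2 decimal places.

+173.71°

Signed shortest Δλ from -149.84° to +137.26° is -72.90°.
Midpoint longitude = -149.84° + (-72.90°)/2 = -149.84° − 36.45° = -186.29°.
Normalise into (−180°, 180°]: +173.71°.
(The naïve average (-149.84 + +137.26)/2 = -6.29° is on the wrong side of the globe.)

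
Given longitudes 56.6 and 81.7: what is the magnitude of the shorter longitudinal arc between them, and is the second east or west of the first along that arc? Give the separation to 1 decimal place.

Raw difference: 81.7 − 56.6 = 25.1°.
Normalise into (−180°, 180°]: 25.1° stays 25.1°.
Positive ⇒ the second point lies to the east; separation 25.1°.

25.1° east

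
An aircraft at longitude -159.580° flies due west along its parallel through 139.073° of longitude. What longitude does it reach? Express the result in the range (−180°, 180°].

+61.347°

Start at -159.580°; shift −139.073° → -298.653°.
-298.653° lies outside (−180°, 180°]; add 360° → +61.347°.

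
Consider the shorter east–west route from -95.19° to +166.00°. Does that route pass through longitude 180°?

Yes

Naïve |166.00 − -95.19| = 261.19° > 180°, so the shorter arc goes the other way round — across 180°.
Signed shortest Δλ = ((166.00 − -95.19 + 180) mod 360) − 180 = -98.81°.
Going west by 98.81° from -95.19° passes through 180° before reaching +166.00°.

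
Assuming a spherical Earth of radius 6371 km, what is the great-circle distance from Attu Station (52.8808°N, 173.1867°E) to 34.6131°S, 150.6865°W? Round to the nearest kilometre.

Δλ = -150.6865 − 173.1867 = -323.8732°; wrapped into (−180°, 180°]: 36.1268°.
Δφ = -34.6131 − 52.8808 = -87.4939°.
a = sin²(Δφ/2) + cos φ₁ · cos φ₂ · sin²(Δλ/2) = 0.525888.
c = 2·atan2(√a, √(1−a)) = 1.62260 rad → d = 6371·c ≈ 10337.55 km.

10338 km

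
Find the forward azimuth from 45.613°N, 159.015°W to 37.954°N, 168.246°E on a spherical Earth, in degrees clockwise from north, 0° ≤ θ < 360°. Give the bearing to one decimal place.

Δλ = 168.246 − -159.015 = 327.261°; wrapped into (−180°, 180°]: -32.739°.
θ = atan2( sin Δλ · cos φ₂ , cos φ₁ · sin φ₂ − sin φ₁ · cos φ₂ · cos Δλ )
  = atan2(-0.42643, -0.04376) = -95.859° → normalised to [0°, 360°): 264.141°.

264.1°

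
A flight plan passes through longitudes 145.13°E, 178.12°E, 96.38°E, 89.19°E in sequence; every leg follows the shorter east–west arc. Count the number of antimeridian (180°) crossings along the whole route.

Leg 1: +145.13° → +178.12°, shortest Δλ = 32.99° (east) — does not cross 180°.
Leg 2: +178.12° → +96.38°, shortest Δλ = -81.74° (west) — does not cross 180°.
Leg 3: +96.38° → +89.19°, shortest Δλ = -7.19° (west) — does not cross 180°.
Total crossings: 0.

0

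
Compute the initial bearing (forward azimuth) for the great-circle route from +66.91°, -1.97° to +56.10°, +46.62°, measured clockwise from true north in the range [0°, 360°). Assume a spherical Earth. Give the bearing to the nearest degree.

92°

Δλ = 46.62 − -1.97 = 48.59°.
θ = atan2( sin Δλ · cos φ₂ , cos φ₁ · sin φ₂ − sin φ₁ · cos φ₂ · cos Δλ )
  = atan2(0.41831, -0.01385) = 91.897° → normalised to [0°, 360°): 91.897°.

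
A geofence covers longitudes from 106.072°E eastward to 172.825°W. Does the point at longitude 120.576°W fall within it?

Band width going east from +106.072° to -172.825°: ((-172.825 − 106.072) mod 360) = 81.103°.
Offset of -120.576° east of the west edge: ((-120.576 − 106.072) mod 360) = 133.352°.
133.352° > 81.103° ⇒ outside.

No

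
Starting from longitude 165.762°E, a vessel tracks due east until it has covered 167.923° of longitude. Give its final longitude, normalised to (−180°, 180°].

Start at +165.762°; shift +167.923° → +333.685°.
+333.685° lies outside (−180°, 180°]; subtract 360° → -26.315°.

26.315°W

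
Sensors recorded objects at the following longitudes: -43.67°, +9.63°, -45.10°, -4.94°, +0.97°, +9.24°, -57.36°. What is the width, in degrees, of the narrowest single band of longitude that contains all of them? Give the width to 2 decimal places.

66.99°

Sort the longitudes: -57.36°, -45.10°, -43.67°, -4.94°, +0.97°, +9.24°, +9.63°.
Eastward gaps between consecutive values (wrapping around): 12.26°, 1.43°, 38.73°, 5.91°, 8.27°, 0.39°, 293.01°.
Largest gap = 293.01° ⇒ minimal covering band is its complement: 360° − 293.01° = 66.99°.
Band runs from -57.36° eastward to +9.63°.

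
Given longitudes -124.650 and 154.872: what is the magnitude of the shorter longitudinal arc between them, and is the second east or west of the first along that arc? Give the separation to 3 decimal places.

Raw difference: 154.872 − -124.650 = 279.522°.
Normalise into (−180°, 180°]: 279.522° − 360° = -80.478°.
Negative ⇒ the second point lies to the west; separation 80.478°.

80.478° west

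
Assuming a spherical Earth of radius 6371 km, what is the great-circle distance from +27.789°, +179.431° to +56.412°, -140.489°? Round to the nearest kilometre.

Δλ = -140.489 − 179.431 = -319.920°; wrapped into (−180°, 180°]: 40.080°.
Δφ = 56.412 − 27.789 = 28.623°.
a = sin²(Δφ/2) + cos φ₁ · cos φ₂ · sin²(Δλ/2) = 0.118575.
c = 2·atan2(√a, √(1−a)) = 0.70309 rad → d = 6371·c ≈ 4479.37 km.

4479 km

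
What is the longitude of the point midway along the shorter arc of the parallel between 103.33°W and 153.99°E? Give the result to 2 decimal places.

154.67°W

Signed shortest Δλ from -103.33° to +153.99° is -102.68°.
Midpoint longitude = -103.33° + (-102.68°)/2 = -103.33° − 51.34° = -154.67°.
(The naïve average (-103.33 + +153.99)/2 = 25.33° is on the wrong side of the globe.)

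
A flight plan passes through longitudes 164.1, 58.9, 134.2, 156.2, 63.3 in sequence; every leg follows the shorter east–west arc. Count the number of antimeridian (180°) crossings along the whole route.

0

Leg 1: +164.1° → +58.9°, shortest Δλ = -105.2° (west) — does not cross 180°.
Leg 2: +58.9° → +134.2°, shortest Δλ = 75.3° (east) — does not cross 180°.
Leg 3: +134.2° → +156.2°, shortest Δλ = 22.0° (east) — does not cross 180°.
Leg 4: +156.2° → +63.3°, shortest Δλ = -92.9° (west) — does not cross 180°.
Total crossings: 0.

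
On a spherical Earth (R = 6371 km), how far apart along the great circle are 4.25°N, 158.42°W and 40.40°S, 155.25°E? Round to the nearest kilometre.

6844 km

Δλ = 155.25 − -158.42 = 313.67°; wrapped into (−180°, 180°]: -46.33°.
Δφ = -40.40 − 4.25 = -44.65°.
a = sin²(Δφ/2) + cos φ₁ · cos φ₂ · sin²(Δλ/2) = 0.261816.
c = 2·atan2(√a, √(1−a)) = 1.07428 rad → d = 6371·c ≈ 6844.22 km.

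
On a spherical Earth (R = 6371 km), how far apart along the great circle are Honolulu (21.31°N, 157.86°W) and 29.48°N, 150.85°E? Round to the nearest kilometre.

Δλ = 150.85 − -157.86 = 308.71°; wrapped into (−180°, 180°]: -51.29°.
Δφ = 29.48 − 21.31 = 8.17°.
a = sin²(Δφ/2) + cos φ₁ · cos φ₂ · sin²(Δλ/2) = 0.156985.
c = 2·atan2(√a, √(1−a)) = 0.81478 rad → d = 6371·c ≈ 5190.95 km.

5191 km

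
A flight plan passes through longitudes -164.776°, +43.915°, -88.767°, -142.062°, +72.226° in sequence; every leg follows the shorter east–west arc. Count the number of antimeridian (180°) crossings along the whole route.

2

Leg 1: -164.776° → +43.915°, shortest Δλ = -151.309° (west) — crosses 180°.
Leg 2: +43.915° → -88.767°, shortest Δλ = -132.682° (west) — does not cross 180°.
Leg 3: -88.767° → -142.062°, shortest Δλ = -53.295° (west) — does not cross 180°.
Leg 4: -142.062° → +72.226°, shortest Δλ = -145.712° (west) — crosses 180°.
Total crossings: 2.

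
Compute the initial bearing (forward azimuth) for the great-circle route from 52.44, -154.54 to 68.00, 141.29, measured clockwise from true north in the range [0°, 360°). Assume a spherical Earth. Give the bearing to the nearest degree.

322°

Δλ = 141.29 − -154.54 = 295.83°; wrapped into (−180°, 180°]: -64.17°.
θ = atan2( sin Δλ · cos φ₂ , cos φ₁ · sin φ₂ − sin φ₁ · cos φ₂ · cos Δλ )
  = atan2(-0.33718, 0.43582) = -37.728° → normalised to [0°, 360°): 322.272°.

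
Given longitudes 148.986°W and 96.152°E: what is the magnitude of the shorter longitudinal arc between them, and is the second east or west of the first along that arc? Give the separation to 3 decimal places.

Raw difference: 96.152 − -148.986 = 245.138°.
Normalise into (−180°, 180°]: 245.138° − 360° = -114.862°.
Negative ⇒ the second point lies to the west; separation 114.862°.

114.862° west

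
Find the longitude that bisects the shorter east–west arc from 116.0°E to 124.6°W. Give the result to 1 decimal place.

Signed shortest Δλ from +116.0° to -124.6° is +119.4°.
Midpoint longitude = +116.0° + (+119.4°)/2 = +116.0° + 59.7° = +175.7°.
(The naïve average (+116.0 + -124.6)/2 = -4.3° is on the wrong side of the globe.)

175.7°E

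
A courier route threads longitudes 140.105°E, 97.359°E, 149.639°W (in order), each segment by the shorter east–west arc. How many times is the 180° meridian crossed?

1

Leg 1: +140.105° → +97.359°, shortest Δλ = -42.746° (west) — does not cross 180°.
Leg 2: +97.359° → -149.639°, shortest Δλ = 113.002° (east) — crosses 180°.
Total crossings: 1.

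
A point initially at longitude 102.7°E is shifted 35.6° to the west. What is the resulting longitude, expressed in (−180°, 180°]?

Start at +102.7°; shift −35.6° → +67.1°.
+67.1° already lies in (−180°, 180°].

67.1°E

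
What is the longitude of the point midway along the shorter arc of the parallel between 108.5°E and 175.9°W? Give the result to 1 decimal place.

Signed shortest Δλ from +108.5° to -175.9° is +75.6°.
Midpoint longitude = +108.5° + (+75.6°)/2 = +108.5° + 37.8° = +146.3°.
(The naïve average (+108.5 + -175.9)/2 = -33.7° is on the wrong side of the globe.)

146.3°E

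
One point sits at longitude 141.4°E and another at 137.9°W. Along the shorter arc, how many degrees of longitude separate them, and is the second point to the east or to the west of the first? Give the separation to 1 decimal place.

Raw difference: -137.9 − 141.4 = -279.3°.
Normalise into (−180°, 180°]: -279.3° + 360° = 80.7°.
Positive ⇒ the second point lies to the east; separation 80.7°.

80.7° east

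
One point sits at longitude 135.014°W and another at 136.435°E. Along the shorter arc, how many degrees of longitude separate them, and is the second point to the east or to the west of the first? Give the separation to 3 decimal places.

88.551° west

Raw difference: 136.435 − -135.014 = 271.449°.
Normalise into (−180°, 180°]: 271.449° − 360° = -88.551°.
Negative ⇒ the second point lies to the west; separation 88.551°.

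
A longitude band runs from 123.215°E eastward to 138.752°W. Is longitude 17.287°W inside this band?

No

Band width going east from +123.215° to -138.752°: ((-138.752 − 123.215) mod 360) = 98.033°.
Offset of -17.287° east of the west edge: ((-17.287 − 123.215) mod 360) = 219.498°.
219.498° > 98.033° ⇒ outside.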